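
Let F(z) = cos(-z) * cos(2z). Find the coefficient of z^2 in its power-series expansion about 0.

Multiply the two series term by term and collect like powers.
F(0) = 1
F′(0) = 0
F′′(0) = -5

-5/2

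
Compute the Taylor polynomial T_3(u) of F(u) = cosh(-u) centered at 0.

F(0) = 1
F′(0) = 0
F′′(0) = 1
F′′′(0) = 0
Then c_k = F^(k)(0)/k! gives each Taylor coefficient.

u^2/2 + 1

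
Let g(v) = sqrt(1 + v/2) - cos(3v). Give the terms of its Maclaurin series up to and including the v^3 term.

v^3/128 + 143*v^2/32 + v/4

Combine the two series term by term.
g(0) = 0
g′(0) = 1/4
g′′(0) = 143/16
g′′′(0) = 3/64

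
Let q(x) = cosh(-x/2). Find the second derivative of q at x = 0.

The coefficient of x^2 in the expansion is 1/8, so q′′(0) = 2! * (1/8) = 1/4.

1/4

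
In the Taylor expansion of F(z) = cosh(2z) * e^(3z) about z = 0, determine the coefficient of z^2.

Multiply the two series term by term and collect like powers.
F(0) = 1
F′(0) = 3
F′′(0) = 13
So c_2 = F′′(0)/2! = 13/2.

13/2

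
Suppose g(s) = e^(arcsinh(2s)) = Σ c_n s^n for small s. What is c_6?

Let u equal the inner series; expand the outer function in u and truncate.
g(0) = 1
g′(0) = 2
g′′(0) = 4
g′′′(0) = 0
g^(4)(0) = -48
g^(5)(0) = 0
g^(6)(0) = 2880
So c_6 = g^(6)(0)/6! = 4.

4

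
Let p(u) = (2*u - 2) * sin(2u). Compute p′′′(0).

16

Shift and add copies of the series according to the polynomial's terms.
The coefficient of u^3 in the expansion is 8/3, so p′′′(0) = 3! * (8/3) = 16.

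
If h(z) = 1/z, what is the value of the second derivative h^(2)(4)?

1/32

The coefficient of (z - 4)^2 in the expansion is 1/64, so h′′(4) = 2! * (1/64) = 1/32.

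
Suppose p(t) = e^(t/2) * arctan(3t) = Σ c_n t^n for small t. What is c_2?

3/2

Take the Cauchy product of the two expansions.
p(0) = 0
p′(0) = 3
p′′(0) = 3
Dividing each by k! gives the coefficients c_0, ..., c_2.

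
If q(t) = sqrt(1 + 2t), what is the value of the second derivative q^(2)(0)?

The coefficient of t^2 in the expansion is -1/2, so q′′(0) = 2! * (-1/2) = -1.

-1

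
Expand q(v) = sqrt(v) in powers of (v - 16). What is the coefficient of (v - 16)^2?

-1/512

Compute the successive derivatives at the expansion point and divide by k!.
q(16) = 4
q′(16) = 1/8
q′′(16) = -1/256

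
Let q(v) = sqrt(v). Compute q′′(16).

Use the known series and substitute for the argument.
The coefficient of (v - 16)^2 in the expansion is -1/512, so q′′(16) = 2! * (-1/512) = -1/256.

-1/256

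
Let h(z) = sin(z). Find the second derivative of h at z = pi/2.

-1

The coefficient of (z - pi/2)^2 in the expansion is -1/2, so h′′(pi/2) = 2! * (-1/2) = -1.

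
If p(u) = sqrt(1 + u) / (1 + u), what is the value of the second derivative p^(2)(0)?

Expand each factor separately, then convolve coefficients.
The coefficient of u^2 in the expansion is 3/8, so p′′(0) = 2! * (3/8) = 3/4.

3/4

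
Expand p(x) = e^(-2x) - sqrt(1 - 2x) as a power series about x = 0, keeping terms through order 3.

-5*x^3/6 + 5*x^2/2 - x

Add the two expansions coefficient-wise.
p(0) = 0
p′(0) = -1
p′′(0) = 5
p′′′(0) = -5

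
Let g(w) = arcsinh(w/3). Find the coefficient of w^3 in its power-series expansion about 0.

-1/162

Use the known series and substitute for the argument.
g(0) = 0
g′(0) = 1/3
g′′(0) = 0
g′′′(0) = -1/27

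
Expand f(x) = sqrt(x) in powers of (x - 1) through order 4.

-5*(x - 1)^4/128 + (x - 1)^3/16 - (x - 1)^2/8 + (x - 1)/2 + 1

f(1) = 1
f′(1) = 1/2
f′′(1) = -1/4
f′′′(1) = 3/8
f^(4)(1) = -15/16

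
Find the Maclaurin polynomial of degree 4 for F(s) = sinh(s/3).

s^3/162 + s/3

F(0) = 0
F′(0) = 1/3
F′′(0) = 0
F′′′(0) = 1/27
F^(4)(0) = 0
Then c_k = F^(k)(0)/k! gives each Taylor coefficient.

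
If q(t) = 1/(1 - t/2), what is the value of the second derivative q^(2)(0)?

1/2

Compute the successive derivatives at the expansion point and divide by k!.
From the series, [t^2] q = 1/4; multiply by 2! = 2 to get 1/2.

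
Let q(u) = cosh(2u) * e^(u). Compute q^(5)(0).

121

Take the Cauchy product of the two expansions.
The coefficient of u^5 in the expansion is 121/120, so q^(5)(0) = 5! * (121/120) = 121.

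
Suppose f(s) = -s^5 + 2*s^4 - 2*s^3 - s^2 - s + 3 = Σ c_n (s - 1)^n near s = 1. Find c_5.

f(1) = 0
f′(1) = -6
f′′(1) = -10
f′′′(1) = -24
f^(4)(1) = -72
f^(5)(1) = -120
So c_5 = f^(5)(1)/5! = -1.

-1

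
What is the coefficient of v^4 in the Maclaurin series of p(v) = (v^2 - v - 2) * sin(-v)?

-1/6

Multiply each power in the prefactor through the base expansion.
[v^0] = 0;  [v^1] = 2;  [v^2] = 1;  [v^3] = -4/3;  [v^4] = -1/6.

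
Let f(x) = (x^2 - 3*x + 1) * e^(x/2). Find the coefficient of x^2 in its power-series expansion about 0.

Multiply each power in the prefactor through the base expansion.

-3/8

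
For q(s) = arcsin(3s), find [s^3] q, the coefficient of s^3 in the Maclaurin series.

9/2

Use the known series and substitute for the argument.
q(0) = 0
q′(0) = 3
q′′(0) = 0
q′′′(0) = 27
Dividing each by k! gives the coefficients c_0, ..., c_3.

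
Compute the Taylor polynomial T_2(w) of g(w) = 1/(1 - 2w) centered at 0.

Compute the successive derivatives at the expansion point and divide by k!.
[w^0] = 1;  [w^1] = 2;  [w^2] = 4.

4*w^2 + 2*w + 1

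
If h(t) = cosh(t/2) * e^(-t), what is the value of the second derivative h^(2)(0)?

Write out both Maclaurin series and multiply, keeping only the needed powers.
From the series, [t^2] h = 5/8; multiply by 2! = 2 to get 5/4.

5/4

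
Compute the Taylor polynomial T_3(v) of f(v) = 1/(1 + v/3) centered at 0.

-v^3/27 + v^2/9 - v/3 + 1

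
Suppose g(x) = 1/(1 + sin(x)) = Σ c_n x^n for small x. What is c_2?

Substitute the inner expansion into the outer series and collect powers.
g(0) = 1
g′(0) = -1
g′′(0) = 2
Then c_k = g^(k)(0)/k! gives each Taylor coefficient.

1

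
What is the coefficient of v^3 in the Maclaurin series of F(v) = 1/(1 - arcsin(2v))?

Let u equal the inner series; expand the outer function in u and truncate.
[v^0] = 1;  [v^1] = 2;  [v^2] = 4;  [v^3] = 28/3.

28/3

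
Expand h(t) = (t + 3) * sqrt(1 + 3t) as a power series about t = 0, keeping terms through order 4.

-999*t^4/128 + 63*t^3/16 - 15*t^2/8 + 11*t/2 + 3

Multiply each power in the prefactor through the base expansion.
[t^0] = 3;  [t^1] = 11/2;  [t^2] = -15/8;  [t^3] = 63/16;  [t^4] = -999/128.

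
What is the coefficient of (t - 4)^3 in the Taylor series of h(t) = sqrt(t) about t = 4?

c_3 = h′′′(4)/3! = 1/512.

1/512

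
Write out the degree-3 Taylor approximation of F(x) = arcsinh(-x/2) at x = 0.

Compute the successive derivatives at the expansion point and divide by k!.
[x^0] = 0;  [x^1] = -1/2;  [x^2] = 0;  [x^3] = 1/48.

x^3/48 - x/2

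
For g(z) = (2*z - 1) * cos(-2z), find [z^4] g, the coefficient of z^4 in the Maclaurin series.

Shift and add copies of the series according to the polynomial's terms.
So c_4 = g^(4)(0)/4! = -2/3.

-2/3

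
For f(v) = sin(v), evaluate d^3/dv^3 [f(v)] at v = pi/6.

From the series, [(v - pi/6)^3] f = -sqrt(3)/12; multiply by 3! = 6 to get -sqrt(3)/2.

-sqrt(3)/2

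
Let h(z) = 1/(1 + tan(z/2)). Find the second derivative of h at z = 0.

1/2

Compose series: expand the inner function first, then feed it into the outer expansion.
The coefficient of z^2 in the expansion is 1/4, so h′′(0) = 2! * (1/4) = 1/2.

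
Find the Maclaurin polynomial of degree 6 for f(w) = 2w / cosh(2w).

20*w^5/3 - 4*w^3 + 2*w

Write the quotient as an unknown series and match coefficients against numerator = denominator · series.
f(0) = 0
f′(0) = 2
f′′(0) = 0
f′′′(0) = -24
f^(4)(0) = 0
f^(5)(0) = 800
f^(6)(0) = 0
The Taylor polynomial is Σ f^(k)(0)/k! · w^k.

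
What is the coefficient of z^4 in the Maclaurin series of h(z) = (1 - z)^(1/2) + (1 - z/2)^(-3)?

115/128

Combine the two series term by term.
h(0) = 2
h′(0) = 1
h′′(0) = 11/4
h′′′(0) = 57/8
h^(4)(0) = 345/16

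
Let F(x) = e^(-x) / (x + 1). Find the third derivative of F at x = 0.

Use 1/(1 - r) = Σ r^k on the denominator, then take the Cauchy product.
From the series, [x^3] F = -8/3; multiply by 3! = 6 to get -16.

-16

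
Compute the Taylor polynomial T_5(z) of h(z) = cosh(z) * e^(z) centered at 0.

Take the Cauchy product of the two expansions.
[z^0] = 1;  [z^1] = 1;  [z^2] = 1;  [z^3] = 2/3;  [z^4] = 1/3;  [z^5] = 2/15.

2*z^5/15 + z^4/3 + 2*z^3/3 + z^2 + z + 1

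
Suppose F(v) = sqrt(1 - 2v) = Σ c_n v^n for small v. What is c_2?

F(0) = 1
F′(0) = -1
F′′(0) = -1
So c_2 = F′′(0)/2! = -1/2.

-1/2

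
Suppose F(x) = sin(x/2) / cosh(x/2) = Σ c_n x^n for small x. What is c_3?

-1/12

Write the quotient as an unknown series and match coefficients against numerator = denominator · series.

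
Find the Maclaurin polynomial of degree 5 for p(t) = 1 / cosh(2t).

10*t^4/3 - 2*t^2 + 1

Invert the denominator's series and multiply.
p(0) = 1
p′(0) = 0
p′′(0) = -4
p′′′(0) = 0
p^(4)(0) = 80
p^(5)(0) = 0
Dividing each by k! gives the coefficients c_0, ..., c_5.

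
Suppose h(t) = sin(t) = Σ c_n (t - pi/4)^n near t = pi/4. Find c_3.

-sqrt(2)/12

Apply the Taylor formula c_k = f^(k)(a)/k!.
[(t - pi/4)^0] = sqrt(2)/2;  [(t - pi/4)^1] = sqrt(2)/2;  [(t - pi/4)^2] = -sqrt(2)/4;  [(t - pi/4)^3] = -sqrt(2)/12.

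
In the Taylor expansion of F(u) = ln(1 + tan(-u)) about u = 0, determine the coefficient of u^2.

Compose series: expand the inner function first, then feed it into the outer expansion.
[u^0] = 0;  [u^1] = -1;  [u^2] = -1/2.

-1/2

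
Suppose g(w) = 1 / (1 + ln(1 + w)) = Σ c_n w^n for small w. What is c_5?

-347/60

Expand as Σ (-1)^k u^k with u equal to the inner function's series.
g(0) = 1
g′(0) = -1
g′′(0) = 3
g′′′(0) = -14
g^(4)(0) = 88
g^(5)(0) = -694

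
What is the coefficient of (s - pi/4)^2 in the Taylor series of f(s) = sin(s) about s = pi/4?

-sqrt(2)/4

[(s - pi/4)^0] = sqrt(2)/2;  [(s - pi/4)^1] = sqrt(2)/2;  [(s - pi/4)^2] = -sqrt(2)/4.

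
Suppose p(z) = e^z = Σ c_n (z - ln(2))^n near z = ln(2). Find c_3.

1/3

[(z - ln(2))^0] = 2;  [(z - ln(2))^1] = 2;  [(z - ln(2))^2] = 1;  [(z - ln(2))^3] = 1/3.
So c_3 = p′′′(ln(2))/3! = 1/3.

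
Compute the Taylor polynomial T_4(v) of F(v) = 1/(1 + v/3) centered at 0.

Apply the Taylor formula c_k = f^(k)(a)/k!.
[v^0] = 1;  [v^1] = -1/3;  [v^2] = 1/9;  [v^3] = -1/27;  [v^4] = 1/81.

v^4/81 - v^3/27 + v^2/9 - v/3 + 1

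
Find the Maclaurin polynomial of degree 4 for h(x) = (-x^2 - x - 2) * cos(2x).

Multiply each power in the prefactor through the base expansion.

2*x^4/3 + 2*x^3 + 3*x^2 - x - 2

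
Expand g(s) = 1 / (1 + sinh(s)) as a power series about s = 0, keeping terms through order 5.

-181*s^5/120 + 4*s^4/3 - 7*s^3/6 + s^2 - s + 1

Expand as Σ (-1)^k u^k with u equal to the inner function's series.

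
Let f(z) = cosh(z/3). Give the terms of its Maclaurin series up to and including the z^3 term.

f(0) = 1
f′(0) = 0
f′′(0) = 1/9
f′′′(0) = 0

z^2/18 + 1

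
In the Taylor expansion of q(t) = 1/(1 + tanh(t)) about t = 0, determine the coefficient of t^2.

Let u equal the inner series; expand the outer function in u and truncate.

1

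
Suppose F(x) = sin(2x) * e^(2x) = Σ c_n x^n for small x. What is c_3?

8/3

Take the Cauchy product of the two expansions.
F(0) = 0
F′(0) = 2
F′′(0) = 8
F′′′(0) = 16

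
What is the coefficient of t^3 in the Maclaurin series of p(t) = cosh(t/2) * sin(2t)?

Take the Cauchy product of the two expansions.
p(0) = 0
p′(0) = 2
p′′(0) = 0
p′′′(0) = -13/2
So c_3 = p′′′(0)/3! = -13/12.

-13/12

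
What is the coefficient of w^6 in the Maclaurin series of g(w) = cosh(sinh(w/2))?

37/46080

Substitute the inner expansion into the outer series and collect powers.
g(0) = 1
g′(0) = 0
g′′(0) = 1/4
g′′′(0) = 0
g^(4)(0) = 5/16
g^(5)(0) = 0
g^(6)(0) = 37/64
So c_6 = g^(6)(0)/6! = 37/46080.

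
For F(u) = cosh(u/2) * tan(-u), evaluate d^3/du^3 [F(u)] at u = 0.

Take the Cauchy product of the two expansions.
The coefficient of u^3 in the expansion is -11/24, so F′′′(0) = 3! * (-11/24) = -11/4.

-11/4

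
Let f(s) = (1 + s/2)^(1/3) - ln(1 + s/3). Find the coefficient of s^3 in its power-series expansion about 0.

-1/216

Combine the two series term by term.
f(0) = 1
f′(0) = -1/6
f′′(0) = 1/18
f′′′(0) = -1/36
So c_3 = f′′′(0)/3! = -1/216.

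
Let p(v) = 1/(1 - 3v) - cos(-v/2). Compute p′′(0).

73/4

Add the two expansions coefficient-wise.
From the series, [v^2] p = 73/8; multiply by 2! = 2 to get 73/4.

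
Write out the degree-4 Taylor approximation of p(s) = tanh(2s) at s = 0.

-8*s^3/3 + 2*s

p(0) = 0
p′(0) = 2
p′′(0) = 0
p′′′(0) = -16
p^(4)(0) = 0
Dividing each by k! gives the coefficients c_0, ..., c_4.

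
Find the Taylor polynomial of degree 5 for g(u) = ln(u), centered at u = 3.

g(3) = ln(3)
g′(3) = 1/3
g′′(3) = -1/9
g′′′(3) = 2/27
g^(4)(3) = -2/27
g^(5)(3) = 8/81
The Taylor polynomial is Σ g^(k)(3)/k! · (u - 3)^k.

(u - 3)^5/1215 - (u - 3)^4/324 + (u - 3)^3/81 - (u - 3)^2/18 + (u - 3)/3 + ln(3)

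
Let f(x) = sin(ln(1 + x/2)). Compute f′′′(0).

1/8

Compose series: expand the inner function first, then feed it into the outer expansion.
From the series, [x^3] f = 1/48; multiply by 3! = 6 to get 1/8.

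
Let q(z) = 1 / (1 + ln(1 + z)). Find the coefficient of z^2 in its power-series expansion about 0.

Expand as Σ (-1)^k u^k with u equal to the inner function's series.
q(0) = 1
q′(0) = -1
q′′(0) = 3

3/2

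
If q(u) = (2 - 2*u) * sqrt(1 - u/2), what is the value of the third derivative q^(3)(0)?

Multiply each power in the prefactor through the base expansion.
From the series, [u^3] q = 3/64; multiply by 3! = 6 to get 9/32.

9/32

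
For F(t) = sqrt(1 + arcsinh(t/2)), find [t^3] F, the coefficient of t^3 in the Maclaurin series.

Substitute the inner expansion into the outer series and collect powers.
F(0) = 1
F′(0) = 1/4
F′′(0) = -1/16
F′′′(0) = -1/64
So c_3 = F′′′(0)/3! = -1/384.

-1/384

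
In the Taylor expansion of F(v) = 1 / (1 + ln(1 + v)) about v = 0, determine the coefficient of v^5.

-347/60

Use the geometric series for the reciprocal, then substitute.
F(0) = 1
F′(0) = -1
F′′(0) = 3
F′′′(0) = -14
F^(4)(0) = 88
F^(5)(0) = -694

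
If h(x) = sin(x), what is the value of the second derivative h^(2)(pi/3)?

The coefficient of (x - pi/3)^2 in the expansion is -sqrt(3)/4, so h′′(pi/3) = 2! * (-sqrt(3)/4) = -sqrt(3)/2.

-sqrt(3)/2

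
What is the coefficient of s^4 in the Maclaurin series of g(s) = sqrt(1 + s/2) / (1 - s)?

2507/2048

Take the Cauchy product of the two expansions.
g(0) = 1
g′(0) = 5/4
g′′(0) = 39/16
g′′′(0) = 471/64
g^(4)(0) = 7521/256
Then c_k = g^(k)(0)/k! gives each Taylor coefficient.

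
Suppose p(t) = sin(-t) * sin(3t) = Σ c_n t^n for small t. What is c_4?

Multiply the two series term by term and collect like powers.
p(0) = 0
p′(0) = 0
p′′(0) = -6
p′′′(0) = 0
p^(4)(0) = 120
So c_4 = p^(4)(0)/4! = 5.

5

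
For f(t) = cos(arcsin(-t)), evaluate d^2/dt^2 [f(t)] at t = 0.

Compose series: expand the inner function first, then feed it into the outer expansion.
From the series, [t^2] f = -1/2; multiply by 2! = 2 to get -1.

-1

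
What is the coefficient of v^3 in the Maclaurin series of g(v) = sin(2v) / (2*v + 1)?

20/3

Expand 1/(denominator) as a geometric series and multiply by the numerator's series.
g(0) = 0
g′(0) = 2
g′′(0) = -8
g′′′(0) = 40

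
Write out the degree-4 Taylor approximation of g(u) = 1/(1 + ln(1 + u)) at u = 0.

11*u^4/3 - 7*u^3/3 + 3*u^2/2 - u + 1

Plug the Maclaurin series of the inner function into that of the outer and collect terms.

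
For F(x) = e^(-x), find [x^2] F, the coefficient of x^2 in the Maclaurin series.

Compute the successive derivatives at the expansion point and divide by k!.

1/2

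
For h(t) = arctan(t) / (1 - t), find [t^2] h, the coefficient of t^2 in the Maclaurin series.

Take the Cauchy product of the two expansions.
h(0) = 0
h′(0) = 1
h′′(0) = 2
So c_2 = h′′(0)/2! = 1.

1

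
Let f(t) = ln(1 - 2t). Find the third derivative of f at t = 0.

-16

The coefficient of t^3 in the expansion is -8/3, so f′′′(0) = 3! * (-8/3) = -16.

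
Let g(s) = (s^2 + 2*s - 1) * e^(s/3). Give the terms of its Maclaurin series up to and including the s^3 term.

71*s^3/162 + 29*s^2/18 + 5*s/3 - 1

Distribute the polynomial across the series and collect like powers.
g(0) = -1
g′(0) = 5/3
g′′(0) = 29/9
g′′′(0) = 71/27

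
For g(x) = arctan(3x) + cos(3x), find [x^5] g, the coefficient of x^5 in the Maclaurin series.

243/5

Combine the two series term by term.
[x^0] = 1;  [x^1] = 3;  [x^2] = -9/2;  [x^3] = -9;  [x^4] = 27/8;  [x^5] = 243/5.
So c_5 = g^(5)(0)/5! = 243/5.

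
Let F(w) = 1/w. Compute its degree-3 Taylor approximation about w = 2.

F(2) = 1/2
F′(2) = -1/4
F′′(2) = 1/4
F′′′(2) = -3/8

-(w - 2)^3/16 + (w - 2)^2/8 - (w - 2)/4 + 1/2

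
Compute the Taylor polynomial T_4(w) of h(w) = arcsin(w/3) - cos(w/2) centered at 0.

-w^4/384 + w^3/162 + w^2/8 + w/3 - 1

Add the two expansions coefficient-wise.
h(0) = -1
h′(0) = 1/3
h′′(0) = 1/4
h′′′(0) = 1/27
h^(4)(0) = -1/16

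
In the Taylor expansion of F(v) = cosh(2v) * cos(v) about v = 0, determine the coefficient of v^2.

Multiply the two series term by term and collect like powers.
F(0) = 1
F′(0) = 0
F′′(0) = 3

3/2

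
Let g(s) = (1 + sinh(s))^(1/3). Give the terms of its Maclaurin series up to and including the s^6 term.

Compose series: expand the inner function first, then feed it into the outer expansion.
g(0) = 1
g′(0) = 1/3
g′′(0) = -2/9
g′′′(0) = 19/27
g^(4)(0) = -152/81
g^(5)(0) = 1861/243
g^(6)(0) = -29312/729
Dividing each by k! gives the coefficients c_0, ..., c_6.

-1832*s^6/32805 + 1861*s^5/29160 - 19*s^4/243 + 19*s^3/162 - s^2/9 + s/3 + 1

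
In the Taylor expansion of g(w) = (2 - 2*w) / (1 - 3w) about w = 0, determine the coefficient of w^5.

324

Distribute the polynomial across the series and collect like powers.
g(0) = 2
g′(0) = 4
g′′(0) = 24
g′′′(0) = 216
g^(4)(0) = 2592
g^(5)(0) = 38880
So c_5 = g^(5)(0)/5! = 324.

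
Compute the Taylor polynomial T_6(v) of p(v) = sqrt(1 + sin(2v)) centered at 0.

-v^6/720 + v^5/120 + v^4/24 - v^3/6 - v^2/2 + v + 1

Plug the Maclaurin series of the inner function into that of the outer and collect terms.
[v^0] = 1;  [v^1] = 1;  [v^2] = -1/2;  [v^3] = -1/6;  [v^4] = 1/24;  [v^5] = 1/120;  [v^6] = -1/720.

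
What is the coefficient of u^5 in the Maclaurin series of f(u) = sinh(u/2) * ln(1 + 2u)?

-49/24

Expand each factor separately, then convolve coefficients.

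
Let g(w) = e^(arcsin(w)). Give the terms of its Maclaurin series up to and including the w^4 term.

Plug the Maclaurin series of the inner function into that of the outer and collect terms.
g(0) = 1
g′(0) = 1
g′′(0) = 1
g′′′(0) = 2
g^(4)(0) = 5
Then c_k = g^(k)(0)/k! gives each Taylor coefficient.

5*w^4/24 + w^3/3 + w^2/2 + w + 1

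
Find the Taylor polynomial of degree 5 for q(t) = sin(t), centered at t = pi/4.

sqrt(2)*(t - pi/4)^5/240 + sqrt(2)*(t - pi/4)^4/48 - sqrt(2)*(t - pi/4)^3/12 - sqrt(2)*(t - pi/4)^2/4 + sqrt(2)*(t - pi/4)/2 + sqrt(2)/2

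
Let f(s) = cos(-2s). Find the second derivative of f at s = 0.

Compute the successive derivatives at the expansion point and divide by k!.
The coefficient of s^2 in the expansion is -2, so f′′(0) = 2! * (-2) = -4.

-4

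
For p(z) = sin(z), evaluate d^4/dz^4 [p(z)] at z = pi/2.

The coefficient of (z - pi/2)^4 in the expansion is 1/24, so p^(4)(pi/2) = 4! * (1/24) = 1.

1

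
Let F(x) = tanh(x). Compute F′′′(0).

-2

The coefficient of x^3 in the expansion is -1/3, so F′′′(0) = 3! * (-1/3) = -2.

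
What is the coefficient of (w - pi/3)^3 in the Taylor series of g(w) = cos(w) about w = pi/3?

sqrt(3)/12

Compute the successive derivatives at the expansion point and divide by k!.
g(pi/3) = 1/2
g′(pi/3) = -sqrt(3)/2
g′′(pi/3) = -1/2
g′′′(pi/3) = sqrt(3)/2
Dividing each by k! gives the coefficients c_0, ..., c_3.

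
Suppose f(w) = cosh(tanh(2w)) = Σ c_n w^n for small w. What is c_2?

Plug the Maclaurin series of the inner function into that of the outer and collect terms.
[w^0] = 1;  [w^1] = 0;  [w^2] = 2.

2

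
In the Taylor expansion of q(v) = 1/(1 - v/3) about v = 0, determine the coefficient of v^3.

[v^0] = 1;  [v^1] = 1/3;  [v^2] = 1/9;  [v^3] = 1/27.
So c_3 = q′′′(0)/3! = 1/27.

1/27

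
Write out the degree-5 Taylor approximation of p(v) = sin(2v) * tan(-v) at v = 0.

Write out both Maclaurin series and multiply, keeping only the needed powers.
p(0) = 0
p′(0) = 0
p′′(0) = -4
p′′′(0) = 0
p^(4)(0) = 16
p^(5)(0) = 0
Dividing each by k! gives the coefficients c_0, ..., c_5.

2*v^4/3 - 2*v^2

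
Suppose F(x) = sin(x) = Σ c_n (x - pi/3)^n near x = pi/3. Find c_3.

-1/12

Use the known series and substitute for the argument.
F(pi/3) = sqrt(3)/2
F′(pi/3) = 1/2
F′′(pi/3) = -sqrt(3)/2
F′′′(pi/3) = -1/2
So c_3 = F′′′(pi/3)/3! = -1/12.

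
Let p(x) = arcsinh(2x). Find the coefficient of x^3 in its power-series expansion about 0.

-4/3

c_3 = p′′′(0)/3! = -4/3.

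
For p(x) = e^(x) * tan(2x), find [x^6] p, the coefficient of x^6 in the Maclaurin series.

Multiply the two series term by term and collect like powers.
[x^0] = 0;  [x^1] = 2;  [x^2] = 2;  [x^3] = 11/3;  [x^4] = 3;  [x^5] = 341/60;  [x^6] = 851/180.
So c_6 = p^(6)(0)/6! = 851/180.

851/180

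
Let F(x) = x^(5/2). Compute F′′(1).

Differentiate repeatedly and evaluate at the center.
The coefficient of (x - 1)^2 in the expansion is 15/8, so F′′(1) = 2! * (15/8) = 15/4.

15/4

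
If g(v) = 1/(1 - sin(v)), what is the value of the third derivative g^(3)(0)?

Compose series: expand the inner function first, then feed it into the outer expansion.
The coefficient of v^3 in the expansion is 5/6, so g′′′(0) = 3! * (5/6) = 5.

5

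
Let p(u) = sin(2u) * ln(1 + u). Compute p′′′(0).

Write out both Maclaurin series and multiply, keeping only the needed powers.
From the series, [u^3] p = -1; multiply by 3! = 6 to get -6.

-6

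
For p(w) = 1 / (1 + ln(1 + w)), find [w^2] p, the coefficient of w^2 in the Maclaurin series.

3/2

Write 1/(1+u) = 1 - u + u^2 - u^3 + ... and substitute the series for u.
p(0) = 1
p′(0) = -1
p′′(0) = 3
Then c_k = p^(k)(0)/k! gives each Taylor coefficient.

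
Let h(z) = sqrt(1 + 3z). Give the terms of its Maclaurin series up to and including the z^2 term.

-9*z^2/8 + 3*z/2 + 1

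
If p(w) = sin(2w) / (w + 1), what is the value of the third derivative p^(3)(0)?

Expand 1/(denominator) as a geometric series and multiply by the numerator's series.
The coefficient of w^3 in the expansion is 2/3, so p′′′(0) = 3! * (2/3) = 4.

4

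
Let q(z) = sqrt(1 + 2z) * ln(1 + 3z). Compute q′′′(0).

Multiply the two series term by term and collect like powers.
The coefficient of z^3 in the expansion is 3, so q′′′(0) = 3! * (3) = 18.

18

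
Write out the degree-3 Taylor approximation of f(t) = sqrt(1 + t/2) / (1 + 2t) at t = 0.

-887*t^3/128 + 111*t^2/32 - 7*t/4 + 1

Write out both Maclaurin series and multiply, keeping only the needed powers.
[t^0] = 1;  [t^1] = -7/4;  [t^2] = 111/32;  [t^3] = -887/128.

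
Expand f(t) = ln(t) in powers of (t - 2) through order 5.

(t - 2)^5/160 - (t - 2)^4/64 + (t - 2)^3/24 - (t - 2)^2/8 + (t - 2)/2 + ln(2)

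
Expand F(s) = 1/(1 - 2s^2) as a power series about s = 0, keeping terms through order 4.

4*s^4 + 2*s^2 + 1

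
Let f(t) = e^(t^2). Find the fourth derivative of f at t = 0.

12

From the series, [t^4] f = 1/2; multiply by 4! = 24 to get 12.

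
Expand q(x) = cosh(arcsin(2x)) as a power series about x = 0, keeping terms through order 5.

10*x^4/3 + 2*x^2 + 1

Plug the Maclaurin series of the inner function into that of the outer and collect terms.
[x^0] = 1;  [x^1] = 0;  [x^2] = 2;  [x^3] = 0;  [x^4] = 10/3;  [x^5] = 0.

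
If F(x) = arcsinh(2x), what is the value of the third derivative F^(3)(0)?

-8

The coefficient of x^3 in the expansion is -4/3, so F′′′(0) = 3! * (-4/3) = -8.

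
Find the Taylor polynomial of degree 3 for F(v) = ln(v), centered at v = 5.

(v - 5)^3/375 - (v - 5)^2/50 + (v - 5)/5 + ln(5)

Apply the Taylor formula c_k = f^(k)(a)/k!.
[(v - 5)^0] = ln(5);  [(v - 5)^1] = 1/5;  [(v - 5)^2] = -1/50;  [(v - 5)^3] = 1/375.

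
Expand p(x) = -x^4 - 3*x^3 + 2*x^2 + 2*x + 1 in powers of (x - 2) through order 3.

-11*(x - 2)^3 - 40*(x - 2)^2 - 58*(x - 2) - 27

p(2) = -27
p′(2) = -58
p′′(2) = -80
p′′′(2) = -66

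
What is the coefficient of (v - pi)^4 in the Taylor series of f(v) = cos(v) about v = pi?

-1/24

f(pi) = -1
f′(pi) = 0
f′′(pi) = 1
f′′′(pi) = 0
f^(4)(pi) = -1
Then c_k = f^(k)(pi)/k! gives each Taylor coefficient.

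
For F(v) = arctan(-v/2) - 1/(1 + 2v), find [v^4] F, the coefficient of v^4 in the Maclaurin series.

Add the two expansions coefficient-wise.

-16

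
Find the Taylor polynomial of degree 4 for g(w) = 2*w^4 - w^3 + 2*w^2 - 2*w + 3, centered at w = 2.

[(w - 2)^0] = 31;  [(w - 2)^1] = 58;  [(w - 2)^2] = 44;  [(w - 2)^3] = 15;  [(w - 2)^4] = 2.

2*(w - 2)^4 + 15*(w - 2)^3 + 44*(w - 2)^2 + 58*(w - 2) + 31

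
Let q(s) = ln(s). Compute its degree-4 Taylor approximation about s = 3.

q(3) = ln(3)
q′(3) = 1/3
q′′(3) = -1/9
q′′′(3) = 2/27
q^(4)(3) = -2/27
The Taylor polynomial is Σ q^(k)(3)/k! · (s - 3)^k.

-(s - 3)^4/324 + (s - 3)^3/81 - (s - 3)^2/18 + (s - 3)/3 + ln(3)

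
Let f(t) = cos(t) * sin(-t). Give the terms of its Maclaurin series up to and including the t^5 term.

Write out both Maclaurin series and multiply, keeping only the needed powers.
[t^0] = 0;  [t^1] = -1;  [t^2] = 0;  [t^3] = 2/3;  [t^4] = 0;  [t^5] = -2/15.

-2*t^5/15 + 2*t^3/3 - t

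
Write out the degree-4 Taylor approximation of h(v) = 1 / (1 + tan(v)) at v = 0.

5*v^4/3 - 4*v^3/3 + v^2 - v + 1

Expand as Σ (-1)^k u^k with u equal to the inner function's series.
h(0) = 1
h′(0) = -1
h′′(0) = 2
h′′′(0) = -8
h^(4)(0) = 40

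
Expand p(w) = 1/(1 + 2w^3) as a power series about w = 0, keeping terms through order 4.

1 - 2*w^3

Compute the successive derivatives at the expansion point and divide by k!.
p(0) = 1
p′(0) = 0
p′′(0) = 0
p′′′(0) = -12
p^(4)(0) = 0
Then c_k = p^(k)(0)/k! gives each Taylor coefficient.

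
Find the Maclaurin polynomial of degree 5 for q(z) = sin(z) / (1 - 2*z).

1841*z^5/120 + 23*z^4/3 + 23*z^3/6 + 2*z^2 + z

Use 1/(1 - r) = Σ r^k on the denominator, then take the Cauchy product.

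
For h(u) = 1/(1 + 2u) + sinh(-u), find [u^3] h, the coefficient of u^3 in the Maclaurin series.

-49/6

Add the two expansions coefficient-wise.
h(0) = 1
h′(0) = -3
h′′(0) = 8
h′′′(0) = -49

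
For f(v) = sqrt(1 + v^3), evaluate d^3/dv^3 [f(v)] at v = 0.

From the series, [v^3] f = 1/2; multiply by 3! = 6 to get 3.

3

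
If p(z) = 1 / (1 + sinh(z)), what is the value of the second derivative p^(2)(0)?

Expand as Σ (-1)^k u^k with u equal to the inner function's series.
The coefficient of z^2 in the expansion is 1, so p′′(0) = 2! * (1) = 2.

2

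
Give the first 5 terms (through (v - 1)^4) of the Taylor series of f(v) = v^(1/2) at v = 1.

f(1) = 1
f′(1) = 1/2
f′′(1) = -1/4
f′′′(1) = 3/8
f^(4)(1) = -15/16

-5*(v - 1)^4/128 + (v - 1)^3/16 - (v - 1)^2/8 + (v - 1)/2 + 1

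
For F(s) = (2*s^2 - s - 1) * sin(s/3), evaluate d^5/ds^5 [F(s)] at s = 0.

Shift and add copies of the series according to the polynomial's terms.
From the series, [s^5] F = -361/29160; multiply by 5! = 120 to get -361/243.

-361/243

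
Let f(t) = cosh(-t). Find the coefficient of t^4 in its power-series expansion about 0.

Compute the successive derivatives at the expansion point and divide by k!.
f(0) = 1
f′(0) = 0
f′′(0) = 1
f′′′(0) = 0
f^(4)(0) = 1
So c_4 = f^(4)(0)/4! = 1/24.

1/24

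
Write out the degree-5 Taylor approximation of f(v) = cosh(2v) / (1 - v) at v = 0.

Write out both Maclaurin series and multiply, keeping only the needed powers.
f(0) = 1
f′(0) = 1
f′′(0) = 6
f′′′(0) = 18
f^(4)(0) = 88
f^(5)(0) = 440

11*v^5/3 + 11*v^4/3 + 3*v^3 + 3*v^2 + v + 1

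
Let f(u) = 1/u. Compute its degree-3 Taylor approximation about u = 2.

-(u - 2)^3/16 + (u - 2)^2/8 - (u - 2)/4 + 1/2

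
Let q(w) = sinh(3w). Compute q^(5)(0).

The coefficient of w^5 in the expansion is 81/40, so q^(5)(0) = 5! * (81/40) = 243.

243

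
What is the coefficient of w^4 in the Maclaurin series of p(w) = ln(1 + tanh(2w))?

Substitute the inner expansion into the outer series and collect powers.
p(0) = 0
p′(0) = 2
p′′(0) = -4
p′′′(0) = 0
p^(4)(0) = 32
Then c_k = p^(k)(0)/k! gives each Taylor coefficient.

4/3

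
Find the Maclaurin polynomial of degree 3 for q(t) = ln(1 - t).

-t^3/3 - t^2/2 - t

q(0) = 0
q′(0) = -1
q′′(0) = -1
q′′′(0) = -2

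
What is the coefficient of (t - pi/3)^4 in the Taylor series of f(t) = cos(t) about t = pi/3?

1/48

Compute the successive derivatives at the expansion point and divide by k!.
[(t - pi/3)^0] = 1/2;  [(t - pi/3)^1] = -sqrt(3)/2;  [(t - pi/3)^2] = -1/4;  [(t - pi/3)^3] = sqrt(3)/12;  [(t - pi/3)^4] = 1/48.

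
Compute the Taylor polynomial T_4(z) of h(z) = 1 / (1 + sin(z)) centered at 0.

2*z^4/3 - 5*z^3/6 + z^2 - z + 1

Use the geometric series for the reciprocal, then substitute.
h(0) = 1
h′(0) = -1
h′′(0) = 2
h′′′(0) = -5
h^(4)(0) = 16
The Taylor polynomial is Σ h^(k)(0)/k! · z^k.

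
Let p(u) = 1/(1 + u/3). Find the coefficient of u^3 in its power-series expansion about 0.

p(0) = 1
p′(0) = -1/3
p′′(0) = 2/9
p′′′(0) = -2/9

-1/27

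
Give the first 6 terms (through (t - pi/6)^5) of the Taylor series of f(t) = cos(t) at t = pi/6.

Apply the Taylor formula c_k = f^(k)(a)/k!.
f(pi/6) = sqrt(3)/2
f′(pi/6) = -1/2
f′′(pi/6) = -sqrt(3)/2
f′′′(pi/6) = 1/2
f^(4)(pi/6) = sqrt(3)/2
f^(5)(pi/6) = -1/2

-(t - pi/6)^5/240 + sqrt(3)*(t - pi/6)^4/48 + (t - pi/6)^3/12 - sqrt(3)*(t - pi/6)^2/4 - (t - pi/6)/2 + sqrt(3)/2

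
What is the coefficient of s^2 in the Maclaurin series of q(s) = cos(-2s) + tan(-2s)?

-2

Add the two expansions coefficient-wise.
[s^0] = 1;  [s^1] = -2;  [s^2] = -2.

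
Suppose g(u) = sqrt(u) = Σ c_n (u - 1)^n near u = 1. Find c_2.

[(u - 1)^0] = 1;  [(u - 1)^1] = 1/2;  [(u - 1)^2] = -1/8.

-1/8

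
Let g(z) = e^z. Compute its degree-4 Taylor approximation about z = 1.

Differentiate repeatedly and evaluate at the center.

e*(z - 1)^4/24 + e*(z - 1)^3/6 + e*(z - 1)^2/2 + e*(z - 1) + e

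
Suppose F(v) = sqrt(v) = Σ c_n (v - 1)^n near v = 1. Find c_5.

7/256

Use the known series and substitute for the argument.
F(1) = 1
F′(1) = 1/2
F′′(1) = -1/4
F′′′(1) = 3/8
F^(4)(1) = -15/16
F^(5)(1) = 105/32
Dividing each by k! gives the coefficients c_0, ..., c_5.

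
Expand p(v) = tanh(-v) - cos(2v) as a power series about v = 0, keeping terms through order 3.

Combine the two series term by term.
p(0) = -1
p′(0) = -1
p′′(0) = 4
p′′′(0) = 2

v^3/3 + 2*v^2 - v - 1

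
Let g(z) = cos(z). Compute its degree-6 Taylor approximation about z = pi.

(z - pi)^6/720 - (z - pi)^4/24 + (z - pi)^2/2 - 1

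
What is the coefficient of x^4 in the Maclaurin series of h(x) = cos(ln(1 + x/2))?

-5/192

Let u equal the inner series; expand the outer function in u and truncate.
h(0) = 1
h′(0) = 0
h′′(0) = -1/4
h′′′(0) = 3/8
h^(4)(0) = -5/8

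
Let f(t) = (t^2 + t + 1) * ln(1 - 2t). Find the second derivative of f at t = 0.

-8

Distribute the polynomial across the series and collect like powers.
The coefficient of t^2 in the expansion is -4, so f′′(0) = 2! * (-4) = -8.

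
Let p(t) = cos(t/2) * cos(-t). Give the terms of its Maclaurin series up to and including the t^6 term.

Take the Cauchy product of the two expansions.

-73*t^6/9216 + 41*t^4/384 - 5*t^2/8 + 1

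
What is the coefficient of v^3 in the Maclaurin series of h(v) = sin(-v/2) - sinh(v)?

-7/48

Add the two expansions coefficient-wise.
So c_3 = h′′′(0)/3! = -7/48.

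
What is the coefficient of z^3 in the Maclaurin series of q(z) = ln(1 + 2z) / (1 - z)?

8/3

Multiply the numerator's expansion by the denominator's geometric series.
q(0) = 0
q′(0) = 2
q′′(0) = 0
q′′′(0) = 16
Dividing each by k! gives the coefficients c_0, ..., c_3.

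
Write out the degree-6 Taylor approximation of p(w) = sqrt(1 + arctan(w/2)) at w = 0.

-1489*w^6/2949120 + 83*w^5/40960 + 17*w^4/6144 - 5*w^3/384 - w^2/32 + w/4 + 1

Let u equal the inner series; expand the outer function in u and truncate.
p(0) = 1
p′(0) = 1/4
p′′(0) = -1/16
p′′′(0) = -5/64
p^(4)(0) = 17/256
p^(5)(0) = 249/1024
p^(6)(0) = -1489/4096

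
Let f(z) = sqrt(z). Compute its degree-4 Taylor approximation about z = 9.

-5*(z - 9)^4/279936 + (z - 9)^3/3888 - (z - 9)^2/216 + (z - 9)/6 + 3

f(9) = 3
f′(9) = 1/6
f′′(9) = -1/108
f′′′(9) = 1/648
f^(4)(9) = -5/11664
Then c_k = f^(k)(9)/k! gives each Taylor coefficient.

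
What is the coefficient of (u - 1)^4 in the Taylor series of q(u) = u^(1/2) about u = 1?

[(u - 1)^0] = 1;  [(u - 1)^1] = 1/2;  [(u - 1)^2] = -1/8;  [(u - 1)^3] = 1/16;  [(u - 1)^4] = -5/128.

-5/128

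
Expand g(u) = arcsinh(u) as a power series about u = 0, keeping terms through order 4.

-u^3/6 + u

g(0) = 0
g′(0) = 1
g′′(0) = 0
g′′′(0) = -1
g^(4)(0) = 0
Dividing each by k! gives the coefficients c_0, ..., c_4.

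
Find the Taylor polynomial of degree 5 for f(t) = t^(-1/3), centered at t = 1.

-91*(t - 1)^5/729 + 35*(t - 1)^4/243 - 14*(t - 1)^3/81 + 2*(t - 1)^2/9 - (t - 1)/3 + 1

f(1) = 1
f′(1) = -1/3
f′′(1) = 4/9
f′′′(1) = -28/27
f^(4)(1) = 280/81
f^(5)(1) = -3640/243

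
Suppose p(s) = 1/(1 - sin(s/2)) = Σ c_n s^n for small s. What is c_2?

1/4

Compose series: expand the inner function first, then feed it into the outer expansion.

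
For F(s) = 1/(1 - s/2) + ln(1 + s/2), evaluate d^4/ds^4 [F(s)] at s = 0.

Combine the two series term by term.
From the series, [s^4] F = 3/64; multiply by 4! = 24 to get 9/8.

9/8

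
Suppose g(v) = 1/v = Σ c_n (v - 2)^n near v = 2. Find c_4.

1/32

Differentiate repeatedly and evaluate at the center.
g(2) = 1/2
g′(2) = -1/4
g′′(2) = 1/4
g′′′(2) = -3/8
g^(4)(2) = 3/4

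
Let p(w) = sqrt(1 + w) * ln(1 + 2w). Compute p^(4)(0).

Expand each factor separately, then convolve coefficients.
The coefficient of w^4 in the expansion is -55/24, so p^(4)(0) = 4! * (-55/24) = -55.

-55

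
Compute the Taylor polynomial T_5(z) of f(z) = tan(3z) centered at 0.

Differentiate repeatedly and evaluate at the center.
f(0) = 0
f′(0) = 3
f′′(0) = 0
f′′′(0) = 54
f^(4)(0) = 0
f^(5)(0) = 3888
Then c_k = f^(k)(0)/k! gives each Taylor coefficient.

162*z^5/5 + 9*z^3 + 3*z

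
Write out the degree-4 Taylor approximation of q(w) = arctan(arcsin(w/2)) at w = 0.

Compose series: expand the inner function first, then feed it into the outer expansion.
q(0) = 0
q′(0) = 1/2
q′′(0) = 0
q′′′(0) = -1/8
q^(4)(0) = 0

-w^3/48 + w/2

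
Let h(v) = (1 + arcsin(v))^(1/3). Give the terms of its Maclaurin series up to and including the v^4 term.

-19*v^4/243 + 19*v^3/162 - v^2/9 + v/3 + 1

Substitute the inner expansion into the outer series and collect powers.
h(0) = 1
h′(0) = 1/3
h′′(0) = -2/9
h′′′(0) = 19/27
h^(4)(0) = -152/81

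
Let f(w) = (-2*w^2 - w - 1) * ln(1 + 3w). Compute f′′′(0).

-63

Multiply each power in the prefactor through the base expansion.
From the series, [w^3] f = -21/2; multiply by 3! = 6 to get -63.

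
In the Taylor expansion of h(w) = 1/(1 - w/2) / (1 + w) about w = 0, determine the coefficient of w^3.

-5/8

Write out both Maclaurin series and multiply, keeping only the needed powers.
h(0) = 1
h′(0) = -1/2
h′′(0) = 3/2
h′′′(0) = -15/4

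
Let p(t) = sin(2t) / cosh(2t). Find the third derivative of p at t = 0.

Write the quotient as an unknown series and match coefficients against numerator = denominator · series.
From the series, [t^3] p = -16/3; multiply by 3! = 6 to get -32.

-32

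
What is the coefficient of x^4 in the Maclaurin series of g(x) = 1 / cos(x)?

Write the quotient as an unknown series and match coefficients against numerator = denominator · series.

5/24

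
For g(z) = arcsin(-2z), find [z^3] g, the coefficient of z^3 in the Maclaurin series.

-4/3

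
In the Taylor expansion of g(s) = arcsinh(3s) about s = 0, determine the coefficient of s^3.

Compute the successive derivatives at the expansion point and divide by k!.
So c_3 = g′′′(0)/3! = -9/2.

-9/2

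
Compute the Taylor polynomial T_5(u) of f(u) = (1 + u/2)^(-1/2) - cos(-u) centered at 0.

Combine the two series term by term.
f(0) = 0
f′(0) = -1/4
f′′(0) = 19/16
f′′′(0) = -15/64
f^(4)(0) = -151/256
f^(5)(0) = -945/1024

-63*u^5/8192 - 151*u^4/6144 - 5*u^3/128 + 19*u^2/32 - u/4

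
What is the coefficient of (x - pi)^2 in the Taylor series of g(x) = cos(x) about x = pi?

Differentiate repeatedly and evaluate at the center.
g(pi) = -1
g′(pi) = 0
g′′(pi) = 1

1/2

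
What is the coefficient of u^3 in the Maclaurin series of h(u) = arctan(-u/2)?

Apply the Taylor formula c_k = f^(k)(a)/k!.
h(0) = 0
h′(0) = -1/2
h′′(0) = 0
h′′′(0) = 1/4

1/24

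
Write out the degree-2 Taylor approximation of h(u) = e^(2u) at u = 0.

2*u^2 + 2*u + 1

h(0) = 1
h′(0) = 2
h′′(0) = 4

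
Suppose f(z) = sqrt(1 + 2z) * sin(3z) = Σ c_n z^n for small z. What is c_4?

-3

Expand each factor separately, then convolve coefficients.
So c_4 = f^(4)(0)/4! = -3.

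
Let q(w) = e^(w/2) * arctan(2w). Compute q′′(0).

2

Multiply the two series term by term and collect like powers.
The coefficient of w^2 in the expansion is 1, so q′′(0) = 2! * (1) = 2.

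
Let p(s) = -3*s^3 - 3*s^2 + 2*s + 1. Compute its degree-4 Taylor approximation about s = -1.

p(-1) = -1
p′(-1) = -1
p′′(-1) = 12
p′′′(-1) = -18
p^(4)(-1) = 0
Then c_k = p^(k)(-1)/k! gives each Taylor coefficient.

-3*(s + 1)^3 + 6*(s + 1)^2 - (s + 1) - 1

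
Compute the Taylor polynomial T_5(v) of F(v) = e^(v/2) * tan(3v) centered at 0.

21461*v^5/640 + 73*v^4/16 + 75*v^3/8 + 3*v^2/2 + 3*v

Take the Cauchy product of the two expansions.
[v^0] = 0;  [v^1] = 3;  [v^2] = 3/2;  [v^3] = 75/8;  [v^4] = 73/16;  [v^5] = 21461/640.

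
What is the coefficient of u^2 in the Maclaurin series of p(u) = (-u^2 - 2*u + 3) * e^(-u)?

5/2

Distribute the polynomial across the series and collect like powers.
p(0) = 3
p′(0) = -5
p′′(0) = 5
Then c_k = p^(k)(0)/k! gives each Taylor coefficient.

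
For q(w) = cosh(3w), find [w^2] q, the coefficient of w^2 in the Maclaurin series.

q(0) = 1
q′(0) = 0
q′′(0) = 9
So c_2 = q′′(0)/2! = 9/2.

9/2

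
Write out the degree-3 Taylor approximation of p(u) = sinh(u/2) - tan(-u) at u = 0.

Combine the two series term by term.
p(0) = 0
p′(0) = 3/2
p′′(0) = 0
p′′′(0) = 17/8

17*u^3/48 + 3*u/2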